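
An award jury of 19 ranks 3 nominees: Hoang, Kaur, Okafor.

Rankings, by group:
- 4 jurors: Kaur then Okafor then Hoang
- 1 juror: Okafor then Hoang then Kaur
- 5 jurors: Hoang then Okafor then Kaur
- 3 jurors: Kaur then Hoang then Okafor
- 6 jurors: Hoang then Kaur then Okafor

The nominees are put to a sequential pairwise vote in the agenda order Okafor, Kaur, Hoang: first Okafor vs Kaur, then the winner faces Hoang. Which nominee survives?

Hoang

Round 1: Okafor vs Kaur — 6–13, Kaur advances.
Round 2: Kaur vs Hoang — 7–12, Hoang advances.
Hoang survives the agenda.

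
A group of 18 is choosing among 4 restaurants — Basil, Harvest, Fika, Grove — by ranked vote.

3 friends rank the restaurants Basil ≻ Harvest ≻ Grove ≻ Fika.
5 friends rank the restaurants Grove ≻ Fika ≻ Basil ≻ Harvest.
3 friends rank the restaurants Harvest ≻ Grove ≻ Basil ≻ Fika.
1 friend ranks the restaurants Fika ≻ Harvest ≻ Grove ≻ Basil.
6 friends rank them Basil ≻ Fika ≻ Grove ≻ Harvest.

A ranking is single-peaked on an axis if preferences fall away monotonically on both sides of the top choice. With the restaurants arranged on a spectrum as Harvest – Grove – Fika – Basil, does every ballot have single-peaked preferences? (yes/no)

Axis positions: Harvest=1, Grove=2, Fika=3, Basil=4.
Cluster 1: ranking walks positions 4-1-2-3; Harvest is ranked above Fika even though Fika lies between Harvest and the peak Basil on the axis — preferences dip and rise again. Not single-peaked.
Cluster 2 (peak Grove at position 2): ranking walks positions 2-3-4-1, expanding outward from the peak — single-peaked.
Cluster 3: ranking walks positions 1-2-4-3; Basil is ranked above Fika even though Fika lies between Basil and the peak Harvest on the axis — preferences dip and rise again. Not single-peaked.
Cluster 4: ranking walks positions 3-1-2-4; Harvest is ranked above Grove even though Grove lies between Harvest and the peak Fika on the axis — preferences dip and rise again. Not single-peaked.
Cluster 5 (peak Basil at position 4): ranking walks positions 4-3-2-1, expanding outward from the peak — single-peaked.
Cluster 1 violates single-peakedness, so the profile is not single-peaked on this axis.

no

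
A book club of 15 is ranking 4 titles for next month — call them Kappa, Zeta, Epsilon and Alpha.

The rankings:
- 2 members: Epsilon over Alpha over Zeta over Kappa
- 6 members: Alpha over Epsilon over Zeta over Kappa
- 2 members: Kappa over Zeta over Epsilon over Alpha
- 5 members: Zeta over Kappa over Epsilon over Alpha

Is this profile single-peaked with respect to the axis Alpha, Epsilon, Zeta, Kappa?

yes

Axis positions: Alpha=1, Epsilon=2, Zeta=3, Kappa=4.
Group 1 (peak Epsilon at position 2): ranking walks positions 2-1-3-4, expanding outward from the peak — single-peaked.
Group 2 (peak Alpha at position 1): ranking walks positions 1-2-3-4, expanding outward from the peak — single-peaked.
Group 3 (peak Kappa at position 4): ranking walks positions 4-3-2-1, expanding outward from the peak — single-peaked.
Group 4 (peak Zeta at position 3): ranking walks positions 3-4-2-1, expanding outward from the peak — single-peaked.
Every ranking is single-peaked on this axis.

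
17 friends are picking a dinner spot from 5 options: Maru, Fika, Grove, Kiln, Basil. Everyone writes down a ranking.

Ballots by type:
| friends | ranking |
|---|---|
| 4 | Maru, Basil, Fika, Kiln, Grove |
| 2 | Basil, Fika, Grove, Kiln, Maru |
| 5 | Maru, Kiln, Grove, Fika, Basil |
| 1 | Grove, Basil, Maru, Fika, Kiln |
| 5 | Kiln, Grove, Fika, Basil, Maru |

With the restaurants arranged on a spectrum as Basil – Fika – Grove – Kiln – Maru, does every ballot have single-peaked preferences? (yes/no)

no

Axis positions: Basil=1, Fika=2, Grove=3, Kiln=4, Maru=5.
Type 1: ranking walks positions 5-1-2-4-3; Basil is ranked above Kiln even though Kiln lies between Basil and the peak Maru on the axis — preferences dip and rise again. Not single-peaked.
Type 2 (peak Basil at position 1): ranking walks positions 1-2-3-4-5, expanding outward from the peak — single-peaked.
Type 3 (peak Maru at position 5): ranking walks positions 5-4-3-2-1, expanding outward from the peak — single-peaked.
Type 4: ranking walks positions 3-1-5-2-4; Basil is ranked above Fika even though Fika lies between Basil and the peak Grove on the axis — preferences dip and rise again. Not single-peaked.
Type 5 (peak Kiln at position 4): ranking walks positions 4-3-2-1-5, expanding outward from the peak — single-peaked.
Type 1 violates single-peakedness, so the profile is not single-peaked on this axis.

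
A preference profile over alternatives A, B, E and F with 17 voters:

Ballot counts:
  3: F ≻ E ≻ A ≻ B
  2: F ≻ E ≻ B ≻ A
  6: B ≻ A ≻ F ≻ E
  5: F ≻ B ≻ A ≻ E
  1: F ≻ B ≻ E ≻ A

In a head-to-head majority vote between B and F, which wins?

F

Ballots ranking B above F: 6.
Ballots ranking F above B: 17 − 6 = 11.
F wins the head-to-head 11–6.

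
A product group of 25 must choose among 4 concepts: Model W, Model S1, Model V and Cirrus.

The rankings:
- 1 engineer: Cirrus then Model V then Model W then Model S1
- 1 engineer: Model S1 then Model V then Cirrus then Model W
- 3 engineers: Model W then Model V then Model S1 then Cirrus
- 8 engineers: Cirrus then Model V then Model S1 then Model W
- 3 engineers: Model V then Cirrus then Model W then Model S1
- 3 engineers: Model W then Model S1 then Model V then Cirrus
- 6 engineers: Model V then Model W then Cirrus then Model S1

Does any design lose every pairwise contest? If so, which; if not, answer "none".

Pairwise majorities:
Model W vs Model S1: Model W, 16–9.
Model W vs Model V: Model V, 19–6.
Model W vs Cirrus: 12 to 13, Cirrus.
Model S1 vs Model V: Model V, 21–4.
Model S1–Cirrus: Cirrus 18–7.
Model V–Cirrus: Model V 16–9.
Model S1 is beaten in every head-to-head and is the Condorcet loser.

Model S1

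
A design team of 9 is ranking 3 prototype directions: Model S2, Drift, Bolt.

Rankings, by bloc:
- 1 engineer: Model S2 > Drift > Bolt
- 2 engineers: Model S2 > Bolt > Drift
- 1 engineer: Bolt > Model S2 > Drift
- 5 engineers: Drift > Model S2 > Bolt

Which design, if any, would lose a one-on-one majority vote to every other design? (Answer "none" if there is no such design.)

Bolt

Pairwise majorities:
Model S2 vs Drift: Drift wins 5–4.
Model S2 vs Bolt: 1+2+5 = 8 for Model S2, 1 for Bolt — Model S2 by 8–1.
Drift–Bolt: Drift 6–3.
Only Bolt has no wins; Bolt is the Condorcet loser.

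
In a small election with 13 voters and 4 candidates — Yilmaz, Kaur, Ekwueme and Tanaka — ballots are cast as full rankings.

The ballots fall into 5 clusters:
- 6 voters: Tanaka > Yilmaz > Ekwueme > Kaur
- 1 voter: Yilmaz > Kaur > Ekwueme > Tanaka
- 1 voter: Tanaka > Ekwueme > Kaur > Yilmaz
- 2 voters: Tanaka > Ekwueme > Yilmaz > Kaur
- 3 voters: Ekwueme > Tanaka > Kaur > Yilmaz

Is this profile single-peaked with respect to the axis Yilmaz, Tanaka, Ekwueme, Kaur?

Axis positions: Yilmaz=1, Tanaka=2, Ekwueme=3, Kaur=4.
Cluster 1 (peak Tanaka at position 2): ranking walks positions 2-1-3-4, expanding outward from the peak — single-peaked.
Cluster 2: ranking walks positions 1-4-3-2; Kaur is ranked above Tanaka even though Tanaka lies between Kaur and the peak Yilmaz on the axis — preferences dip and rise again. Not single-peaked.
Cluster 3 (peak Tanaka at position 2): ranking walks positions 2-3-4-1, expanding outward from the peak — single-peaked.
Cluster 4 (peak Tanaka at position 2): ranking walks positions 2-3-1-4, expanding outward from the peak — single-peaked.
Cluster 5 (peak Ekwueme at position 3): ranking walks positions 3-2-4-1, expanding outward from the peak — single-peaked.
Cluster 2 violates single-peakedness, so the profile is not single-peaked on this axis.

no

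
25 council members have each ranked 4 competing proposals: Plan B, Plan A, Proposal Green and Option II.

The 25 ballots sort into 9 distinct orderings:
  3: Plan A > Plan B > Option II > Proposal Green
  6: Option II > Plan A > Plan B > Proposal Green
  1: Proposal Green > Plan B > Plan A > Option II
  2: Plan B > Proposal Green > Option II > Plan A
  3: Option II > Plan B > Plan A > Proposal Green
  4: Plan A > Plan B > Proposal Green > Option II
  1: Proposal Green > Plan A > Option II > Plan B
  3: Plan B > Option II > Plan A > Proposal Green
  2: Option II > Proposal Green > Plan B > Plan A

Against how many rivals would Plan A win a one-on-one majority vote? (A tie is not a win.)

Plan A against each rival (25 council members):
Plan A vs Plan B: Plan A, 14–11.
Plan A vs Proposal Green: Plan A, 19–6.
Plan A–Option II: Option II 16–9.
Plan A beats Plan B, Proposal Green; loses to Option II — 2 pairwise wins.

2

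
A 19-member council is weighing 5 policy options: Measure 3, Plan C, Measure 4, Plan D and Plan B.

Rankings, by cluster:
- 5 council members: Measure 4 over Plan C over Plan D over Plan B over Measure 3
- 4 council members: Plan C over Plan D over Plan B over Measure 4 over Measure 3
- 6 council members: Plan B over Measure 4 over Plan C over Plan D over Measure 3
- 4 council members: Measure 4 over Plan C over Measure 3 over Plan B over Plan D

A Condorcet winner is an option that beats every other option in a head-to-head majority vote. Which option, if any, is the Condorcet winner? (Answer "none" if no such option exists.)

none

Check each pair by majority over 19 ballots:
Measure 3–Plan C: Plan C 19–0.
Measure 3 vs Measure 4: Measure 4 wins 19–0.
Measure 3 vs Plan D: Plan D, 15–4.
Measure 3–Plan B: Plan B 15–4.
Plan C vs Measure 4: Measure 4, 15–4.
Plan C–Plan D: Plan C 19–0.
Plan C–Plan B: Plan C 13–6.
Measure 4 vs Plan D: Measure 4 wins 15–4.
Measure 4 vs Plan B: Plan B wins 10–9.
Plan D vs Plan B: Plan B wins 10–9.
No option is unbeaten: Measure 3 loses to Plan C; Plan C loses to Measure 4; Measure 4 loses to Plan B; Plan D loses to Plan C; Plan B loses to Plan C. In particular Plan C beats Plan B beats Measure 4 beats Plan C is a majority cycle — no Condorcet winner exists.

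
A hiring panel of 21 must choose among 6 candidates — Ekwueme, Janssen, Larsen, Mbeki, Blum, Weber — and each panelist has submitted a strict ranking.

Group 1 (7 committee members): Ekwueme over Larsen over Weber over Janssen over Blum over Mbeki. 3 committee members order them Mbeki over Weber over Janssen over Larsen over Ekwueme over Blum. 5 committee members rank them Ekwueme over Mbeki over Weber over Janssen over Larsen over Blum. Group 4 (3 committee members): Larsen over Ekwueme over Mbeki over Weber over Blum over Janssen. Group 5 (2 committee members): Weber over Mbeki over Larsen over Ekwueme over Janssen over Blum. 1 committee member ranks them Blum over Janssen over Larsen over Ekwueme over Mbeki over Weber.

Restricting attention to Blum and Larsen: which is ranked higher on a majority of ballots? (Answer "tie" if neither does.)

Larsen

Ballots ranking Blum above Larsen: 1.
Ballots ranking Larsen above Blum: 21 − 1 = 20.
Larsen wins the head-to-head 20–1.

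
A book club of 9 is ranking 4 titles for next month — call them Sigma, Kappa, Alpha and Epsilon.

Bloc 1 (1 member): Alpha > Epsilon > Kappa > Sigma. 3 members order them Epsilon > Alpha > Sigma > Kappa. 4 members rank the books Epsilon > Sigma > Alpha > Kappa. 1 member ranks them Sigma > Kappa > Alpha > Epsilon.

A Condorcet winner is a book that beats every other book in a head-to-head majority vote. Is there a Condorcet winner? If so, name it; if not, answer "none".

Pairwise majorities:
Sigma vs Kappa: Sigma preferred on 3+4+1 = 8 ballots; Sigma wins 8–1.
Sigma vs Alpha: Sigma preferred on 4+1 = 5 ballots; Sigma wins 5–4.
Sigma vs Epsilon: 1 to 8, Epsilon.
Kappa vs Alpha: 1 to 8, Alpha.
Kappa vs Epsilon: Kappa preferred on 1 ballot; Epsilon wins 8–1.
Alpha vs Epsilon: 1+1 = 2 for Alpha, 7 for Epsilon — Epsilon by 7–2.
Epsilon wins every pairwise contest, so Epsilon is the Condorcet winner.

Epsilon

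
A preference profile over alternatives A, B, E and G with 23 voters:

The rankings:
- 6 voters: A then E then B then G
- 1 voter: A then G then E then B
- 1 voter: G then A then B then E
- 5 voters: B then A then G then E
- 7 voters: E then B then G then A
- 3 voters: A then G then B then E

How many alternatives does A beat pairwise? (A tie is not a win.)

2

A against each rival (23 voters):
A vs B: A is ranked higher on 6+1+1+3 = 11 ballots, B on 12. B wins 12–11.
A vs E: 6+1+1+5+3 = 16 for A, 7 for E — A by 16–7.
A vs G: 15 to 8, A.
A beats E, G; loses to B — 2 pairwise wins.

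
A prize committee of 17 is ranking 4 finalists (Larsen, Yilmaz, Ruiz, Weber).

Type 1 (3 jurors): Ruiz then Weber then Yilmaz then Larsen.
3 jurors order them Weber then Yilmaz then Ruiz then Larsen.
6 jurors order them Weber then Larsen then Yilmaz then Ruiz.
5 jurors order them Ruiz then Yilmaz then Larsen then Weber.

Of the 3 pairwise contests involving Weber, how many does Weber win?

Weber against each rival (17 jurors):
Weber vs Larsen: Weber is ranked higher on 3+3+6 = 12 ballots, Larsen on 5. Weber wins 12–5.
Weber–Yilmaz: Weber 12–5.
Weber–Ruiz: Weber 9–8.
Weber beats Larsen, Yilmaz, Ruiz — 3 pairwise wins.

3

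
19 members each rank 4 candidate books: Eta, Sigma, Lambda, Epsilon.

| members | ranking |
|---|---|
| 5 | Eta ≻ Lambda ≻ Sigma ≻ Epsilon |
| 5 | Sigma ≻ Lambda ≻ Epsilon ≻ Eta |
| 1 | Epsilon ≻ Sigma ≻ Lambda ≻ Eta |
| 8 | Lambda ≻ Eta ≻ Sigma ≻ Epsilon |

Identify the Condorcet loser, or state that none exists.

Epsilon

Pairwise majorities:
Eta–Sigma: Eta 13–6.
Eta vs Lambda: Eta is ranked higher on 5 ballots, Lambda on 14. Lambda wins 14–5.
Eta–Epsilon: Eta 13–6.
Sigma–Lambda: Lambda 13–6.
Sigma vs Epsilon: Sigma preferred on 5+5+8 = 18 ballots; Sigma wins 18–1.
Lambda vs Epsilon: Lambda wins 18–1.
Only Epsilon has no wins; Epsilon is the Condorcet loser.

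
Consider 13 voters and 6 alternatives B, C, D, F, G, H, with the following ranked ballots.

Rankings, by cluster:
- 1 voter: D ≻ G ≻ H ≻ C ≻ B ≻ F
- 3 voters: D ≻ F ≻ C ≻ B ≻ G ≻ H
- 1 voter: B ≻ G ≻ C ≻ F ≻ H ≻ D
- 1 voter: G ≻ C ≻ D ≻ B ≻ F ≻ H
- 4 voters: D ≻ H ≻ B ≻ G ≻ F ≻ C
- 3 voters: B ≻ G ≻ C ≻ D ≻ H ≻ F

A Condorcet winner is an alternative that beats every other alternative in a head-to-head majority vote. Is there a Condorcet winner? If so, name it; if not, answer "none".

Pairwise majorities:
B vs C: 8 to 5, B.
B vs D: D wins 9–4.
B vs F: B, 10–3.
B vs G: B, 11–2.
B vs H: 3+1+1+3 = 8 for B, 5 for H — B by 8–5.
C vs D: D wins 8–5.
C vs F: 1+1+1+3 = 6 for C, 7 for F — F by 7–6.
C vs G: G, 10–3.
C vs H: C wins 8–5.
D vs F: D preferred on 1+3+1+4+3 = 12 ballots; D wins 12–1.
D vs G: D preferred on 1+3+4 = 8 ballots; D wins 8–5.
D vs H: D is ranked higher on 1+3+1+4+3 = 12 ballots, H on 1. D wins 12–1.
F vs G: G wins 10–3.
F vs H: H wins 8–5.
G vs H: G, 9–4.
Only D has no losses; D is the Condorcet winner.

D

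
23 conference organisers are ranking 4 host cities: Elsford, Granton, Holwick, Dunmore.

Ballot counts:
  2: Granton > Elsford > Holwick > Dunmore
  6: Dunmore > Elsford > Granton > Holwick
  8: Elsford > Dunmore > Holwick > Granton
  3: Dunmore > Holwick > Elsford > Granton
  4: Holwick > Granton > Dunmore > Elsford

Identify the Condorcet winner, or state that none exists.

Dunmore

Head-to-head results (23 organisers):
Elsford–Granton: Elsford 17–6.
Elsford–Holwick: Elsford 16–7.
Elsford–Dunmore: Dunmore 13–10.
Granton–Holwick: Holwick 15–8.
Granton vs Dunmore: Dunmore, 17–6.
Holwick–Dunmore: Dunmore 17–6.
Dunmore defeats every rival head-to-head and is the Condorcet winner.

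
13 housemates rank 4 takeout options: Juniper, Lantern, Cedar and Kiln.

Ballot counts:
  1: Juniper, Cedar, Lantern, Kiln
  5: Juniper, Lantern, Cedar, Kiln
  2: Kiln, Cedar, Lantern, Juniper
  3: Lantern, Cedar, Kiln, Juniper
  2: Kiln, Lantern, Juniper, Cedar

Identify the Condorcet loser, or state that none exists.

none

Pairwise majorities:
Juniper vs Lantern: Juniper is ranked higher on 1+5 = 6 ballots, Lantern on 7. Lantern wins 7–6.
Juniper vs Cedar: 1+5+2 = 8 for Juniper, 5 for Cedar — Juniper by 8–5.
Juniper vs Kiln: Juniper is ranked higher on 1+5 = 6 ballots, Kiln on 7. Kiln wins 7–6.
Lantern vs Cedar: Lantern is ranked higher on 5+3+2 = 10 ballots, Cedar on 3. Lantern wins 10–3.
Lantern vs Kiln: Lantern wins 9–4.
Cedar vs Kiln: 9 to 4, Cedar.
Every restaurant wins at least one matchup (Juniper beats Cedar; Lantern beats Juniper; Cedar beats Kiln; Kiln beats Juniper), so there is no Condorcet loser.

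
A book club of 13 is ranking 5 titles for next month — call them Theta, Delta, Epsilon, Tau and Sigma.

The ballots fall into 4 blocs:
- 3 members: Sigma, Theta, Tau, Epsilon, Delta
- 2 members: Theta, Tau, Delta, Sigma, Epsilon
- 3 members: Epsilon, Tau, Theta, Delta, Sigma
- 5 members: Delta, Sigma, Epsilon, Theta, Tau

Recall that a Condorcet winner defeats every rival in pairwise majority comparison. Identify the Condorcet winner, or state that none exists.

Pairwise majorities:
Theta vs Delta: 8 to 5, Theta.
Theta vs Epsilon: Theta preferred on 3+2 = 5 ballots; Epsilon wins 8–5.
Theta vs Tau: Theta is ranked higher on 3+2+5 = 10 ballots, Tau on 3. Theta wins 10–3.
Theta–Sigma: Sigma 8–5.
Delta vs Epsilon: Delta wins 7–6.
Delta vs Tau: Tau wins 8–5.
Delta vs Sigma: Delta wins 10–3.
Epsilon vs Tau: Epsilon, 8–5.
Epsilon vs Sigma: Sigma wins 10–3.
Tau vs Sigma: Sigma wins 8–5.
Every book loses at least once (Theta loses to Epsilon; Delta loses to Theta; Epsilon loses to Delta; Tau loses to Theta; Sigma loses to Delta). The majority relation contains the cycle Theta > Delta > Epsilon > Theta, so there is no Condorcet winner.

none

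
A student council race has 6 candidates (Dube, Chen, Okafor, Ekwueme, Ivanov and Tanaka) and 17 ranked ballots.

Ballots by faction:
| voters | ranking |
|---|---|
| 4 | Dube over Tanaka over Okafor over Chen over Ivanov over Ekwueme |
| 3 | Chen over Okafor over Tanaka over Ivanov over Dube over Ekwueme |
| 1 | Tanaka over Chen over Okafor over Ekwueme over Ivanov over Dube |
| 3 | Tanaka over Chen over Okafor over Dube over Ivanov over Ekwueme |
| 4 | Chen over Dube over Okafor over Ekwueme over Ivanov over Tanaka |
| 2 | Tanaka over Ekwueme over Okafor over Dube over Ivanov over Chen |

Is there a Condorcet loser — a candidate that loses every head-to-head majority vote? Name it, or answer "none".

Pairwise majorities:
Dube vs Chen: Chen wins 11–6.
Dube vs Okafor: 4+4 = 8 for Dube, 9 for Okafor — Okafor by 9–8.
Dube vs Ekwueme: Dube preferred on 4+3+3+4 = 14 ballots; Dube wins 14–3.
Dube vs Ivanov: Dube preferred on 4+3+4+2 = 13 ballots; Dube wins 13–4.
Dube vs Tanaka: 4+4 = 8 for Dube, 9 for Tanaka — Tanaka by 9–8.
Chen vs Okafor: Chen preferred on 3+1+3+4 = 11 ballots; Chen wins 11–6.
Chen vs Ekwueme: 4+3+1+3+4 = 15 for Chen, 2 for Ekwueme — Chen by 15–2.
Chen–Ivanov: Chen 15–2.
Chen vs Tanaka: Tanaka wins 10–7.
Okafor vs Ekwueme: Okafor, 15–2.
Okafor vs Ivanov: 4+3+1+3+4+2 = 17 for Okafor, 0 for Ivanov — Okafor by 17–0.
Okafor vs Tanaka: Tanaka wins 10–7.
Ekwueme vs Ivanov: Ivanov wins 10–7.
Ekwueme vs Tanaka: Tanaka wins 13–4.
Ivanov vs Tanaka: Ivanov preferred on 4 ballots; Tanaka wins 13–4.
Only Ekwueme has no wins; Ekwueme is the Condorcet loser.

Ekwueme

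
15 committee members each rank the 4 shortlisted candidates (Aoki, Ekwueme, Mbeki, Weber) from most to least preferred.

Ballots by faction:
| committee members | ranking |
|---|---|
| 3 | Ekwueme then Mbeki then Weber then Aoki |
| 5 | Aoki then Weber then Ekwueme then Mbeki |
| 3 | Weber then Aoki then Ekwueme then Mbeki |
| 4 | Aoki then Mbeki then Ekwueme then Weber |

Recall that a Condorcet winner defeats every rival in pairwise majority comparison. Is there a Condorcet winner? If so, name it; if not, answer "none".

Pairwise majorities:
Aoki vs Ekwueme: Aoki preferred on 5+3+4 = 12 ballots; Aoki wins 12–3.
Aoki vs Mbeki: Aoki is ranked higher on 5+3+4 = 12 ballots, Mbeki on 3. Aoki wins 12–3.
Aoki vs Weber: 5+4 = 9 for Aoki, 6 for Weber — Aoki by 9–6.
Ekwueme vs Mbeki: Ekwueme preferred on 3+5+3 = 11 ballots; Ekwueme wins 11–4.
Ekwueme vs Weber: Ekwueme is ranked higher on 3+4 = 7 ballots, Weber on 8. Weber wins 8–7.
Mbeki vs Weber: 3+4 = 7 for Mbeki, 8 for Weber — Weber by 8–7.
Aoki defeats every rival head-to-head and is the Condorcet winner.

Aoki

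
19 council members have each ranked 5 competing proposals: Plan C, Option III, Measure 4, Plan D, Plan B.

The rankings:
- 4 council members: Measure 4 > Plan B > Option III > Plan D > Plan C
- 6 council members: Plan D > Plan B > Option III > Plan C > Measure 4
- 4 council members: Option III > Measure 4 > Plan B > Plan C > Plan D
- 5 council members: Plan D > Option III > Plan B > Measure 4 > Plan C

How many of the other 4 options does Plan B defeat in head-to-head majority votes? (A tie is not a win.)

Plan B against each rival (19 council members):
Plan B vs Plan C: 4+6+4+5 = 19 for Plan B, 0 for Plan C — Plan B by 19–0.
Plan B vs Option III: Plan B, 10–9.
Plan B vs Measure 4: Plan B, 11–8.
Plan B–Plan D: Plan D 11–8.
Plan B beats Plan C, Option III, Measure 4; loses to Plan D — 3 pairwise wins.

3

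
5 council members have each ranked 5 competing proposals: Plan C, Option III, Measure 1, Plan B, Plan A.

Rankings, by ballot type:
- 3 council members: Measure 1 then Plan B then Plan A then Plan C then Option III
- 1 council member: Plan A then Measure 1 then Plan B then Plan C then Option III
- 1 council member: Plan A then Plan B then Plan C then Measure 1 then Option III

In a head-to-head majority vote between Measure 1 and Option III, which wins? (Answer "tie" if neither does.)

Ballots ranking Measure 1 above Option III: 3 + 1 + 1 = 5.
Ballots ranking Option III above Measure 1: 5 − 5 = 0.
Measure 1 wins the head-to-head 5–0.

Measure 1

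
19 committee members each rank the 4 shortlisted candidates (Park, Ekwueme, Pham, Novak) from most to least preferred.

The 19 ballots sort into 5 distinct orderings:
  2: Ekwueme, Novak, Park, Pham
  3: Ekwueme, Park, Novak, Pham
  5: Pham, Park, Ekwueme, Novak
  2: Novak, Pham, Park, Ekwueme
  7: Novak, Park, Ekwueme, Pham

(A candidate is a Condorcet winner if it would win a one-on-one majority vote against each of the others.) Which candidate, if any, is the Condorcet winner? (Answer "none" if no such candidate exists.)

none

Check each pair by majority over 19 ballots:
Park vs Ekwueme: Park is ranked higher on 5+2+7 = 14 ballots, Ekwueme on 5. Park wins 14–5.
Park vs Pham: Park preferred on 2+3+7 = 12 ballots; Park wins 12–7.
Park vs Novak: Park is ranked higher on 3+5 = 8 ballots, Novak on 11. Novak wins 11–8.
Ekwueme vs Pham: Ekwueme preferred on 2+3+7 = 12 ballots; Ekwueme wins 12–7.
Ekwueme vs Novak: Ekwueme is ranked higher on 2+3+5 = 10 ballots, Novak on 9. Ekwueme wins 10–9.
Pham vs Novak: Pham preferred on 5 ballots; Novak wins 14–5.
Every candidate loses at least once (Park loses to Novak; Ekwueme loses to Park; Pham loses to Park; Novak loses to Ekwueme). The majority relation contains the cycle Park beats Ekwueme beats Novak beats Park, so there is no Condorcet winner.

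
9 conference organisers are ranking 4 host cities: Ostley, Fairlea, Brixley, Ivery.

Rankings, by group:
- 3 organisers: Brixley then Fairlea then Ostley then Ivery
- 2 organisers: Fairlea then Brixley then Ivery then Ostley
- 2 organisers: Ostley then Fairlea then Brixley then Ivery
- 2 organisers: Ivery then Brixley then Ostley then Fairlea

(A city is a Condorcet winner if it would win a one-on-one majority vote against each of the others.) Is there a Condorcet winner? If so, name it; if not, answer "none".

Pairwise majorities:
Ostley vs Fairlea: Ostley preferred on 2+2 = 4 ballots; Fairlea wins 5–4.
Ostley–Brixley: Brixley 7–2.
Ostley vs Ivery: Ostley, 5–4.
Fairlea vs Brixley: Brixley wins 5–4.
Fairlea–Ivery: Fairlea 7–2.
Brixley vs Ivery: Brixley, 7–2.
Brixley wins every pairwise contest, so Brixley is the Condorcet winner.

Brixley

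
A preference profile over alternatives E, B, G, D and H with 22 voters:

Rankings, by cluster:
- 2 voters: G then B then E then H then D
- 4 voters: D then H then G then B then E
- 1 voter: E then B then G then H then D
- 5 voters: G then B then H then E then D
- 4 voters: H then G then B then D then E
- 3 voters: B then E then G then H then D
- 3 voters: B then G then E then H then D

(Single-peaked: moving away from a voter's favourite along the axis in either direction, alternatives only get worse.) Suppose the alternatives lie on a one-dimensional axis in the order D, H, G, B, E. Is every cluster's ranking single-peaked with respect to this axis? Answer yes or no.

yes

Axis positions: D=1, H=2, G=3, B=4, E=5.
Cluster 1 (peak G at position 3): ranking walks positions 3-4-5-2-1, expanding outward from the peak — single-peaked.
Cluster 2 (peak D at position 1): ranking walks positions 1-2-3-4-5, expanding outward from the peak — single-peaked.
Cluster 3 (peak E at position 5): ranking walks positions 5-4-3-2-1, expanding outward from the peak — single-peaked.
Cluster 4 (peak G at position 3): ranking walks positions 3-4-2-5-1, expanding outward from the peak — single-peaked.
Cluster 5 (peak H at position 2): ranking walks positions 2-3-4-1-5, expanding outward from the peak — single-peaked.
Cluster 6 (peak B at position 4): ranking walks positions 4-5-3-2-1, expanding outward from the peak — single-peaked.
Cluster 7 (peak B at position 4): ranking walks positions 4-3-5-2-1, expanding outward from the peak — single-peaked.
Every ranking is single-peaked on this axis.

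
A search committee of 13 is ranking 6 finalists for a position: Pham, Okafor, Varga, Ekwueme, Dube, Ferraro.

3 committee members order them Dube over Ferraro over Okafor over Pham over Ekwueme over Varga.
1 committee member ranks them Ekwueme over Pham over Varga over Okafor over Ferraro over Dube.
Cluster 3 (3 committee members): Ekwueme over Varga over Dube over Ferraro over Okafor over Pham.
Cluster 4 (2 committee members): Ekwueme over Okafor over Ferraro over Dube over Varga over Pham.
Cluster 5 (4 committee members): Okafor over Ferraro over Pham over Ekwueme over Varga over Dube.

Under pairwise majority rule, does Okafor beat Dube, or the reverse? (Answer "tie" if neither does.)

Okafor

Ballots ranking Okafor above Dube: 1 + 2 + 4 = 7.
Ballots ranking Dube above Okafor: 13 − 7 = 6.
Okafor wins the head-to-head 7–6.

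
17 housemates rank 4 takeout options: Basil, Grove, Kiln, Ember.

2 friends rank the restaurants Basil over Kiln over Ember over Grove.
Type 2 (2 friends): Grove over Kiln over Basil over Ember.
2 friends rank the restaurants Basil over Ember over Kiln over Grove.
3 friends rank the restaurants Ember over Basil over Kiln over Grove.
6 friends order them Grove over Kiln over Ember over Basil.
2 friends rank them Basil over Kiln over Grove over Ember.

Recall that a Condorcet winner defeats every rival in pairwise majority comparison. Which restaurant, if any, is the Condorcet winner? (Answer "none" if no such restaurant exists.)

Check each pair by majority over 17 ballots:
Basil vs Grove: 9 to 8, Basil.
Basil vs Kiln: Basil preferred on 2+2+3+2 = 9 ballots; Basil wins 9–8.
Basil vs Ember: Basil preferred on 2+2+2+2 = 8 ballots; Ember wins 9–8.
Grove vs Kiln: Grove is ranked higher on 2+6 = 8 ballots, Kiln on 9. Kiln wins 9–8.
Grove vs Ember: 10 to 7, Grove.
Kiln vs Ember: 2+2+6+2 = 12 for Kiln, 5 for Ember — Kiln by 12–5.
Every restaurant loses at least once (Basil loses to Ember; Grove loses to Basil; Kiln loses to Basil; Ember loses to Grove). The majority relation contains the cycle Basil > Grove > Ember > Basil, so there is no Condorcet winner.

none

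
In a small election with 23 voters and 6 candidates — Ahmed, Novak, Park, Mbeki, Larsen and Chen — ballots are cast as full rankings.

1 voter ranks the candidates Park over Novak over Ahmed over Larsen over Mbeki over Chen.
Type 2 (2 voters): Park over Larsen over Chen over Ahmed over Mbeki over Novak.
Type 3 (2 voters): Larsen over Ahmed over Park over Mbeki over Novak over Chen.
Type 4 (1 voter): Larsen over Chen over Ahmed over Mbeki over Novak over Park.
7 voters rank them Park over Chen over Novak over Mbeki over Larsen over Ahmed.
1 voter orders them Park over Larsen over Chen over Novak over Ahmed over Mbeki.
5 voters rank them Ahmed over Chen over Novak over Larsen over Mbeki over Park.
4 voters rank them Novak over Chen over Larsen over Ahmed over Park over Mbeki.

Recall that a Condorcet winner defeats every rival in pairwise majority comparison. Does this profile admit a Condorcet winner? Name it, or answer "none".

none

Check each pair by majority over 23 ballots:
Ahmed vs Novak: Novak wins 13–10.
Ahmed vs Park: Ahmed, 12–11.
Ahmed vs Mbeki: Ahmed, 16–7.
Ahmed vs Larsen: Larsen, 17–6.
Ahmed vs Chen: Chen, 15–8.
Novak–Park: Park 13–10.
Novak vs Mbeki: Novak wins 18–5.
Novak vs Larsen: Novak wins 17–6.
Novak vs Chen: Chen wins 16–7.
Park vs Mbeki: Park wins 17–6.
Park vs Larsen: Larsen wins 12–11.
Park vs Chen: Park wins 13–10.
Mbeki–Larsen: Larsen 16–7.
Mbeki–Chen: Chen 20–3.
Larsen–Chen: Chen 16–7.
No candidate is unbeaten: Ahmed loses to Novak; Novak loses to Park; Park loses to Ahmed; Mbeki loses to Ahmed; Larsen loses to Novak; Chen loses to Park. In particular Ahmed → Park → Novak → Ahmed is a majority cycle — no Condorcet winner exists.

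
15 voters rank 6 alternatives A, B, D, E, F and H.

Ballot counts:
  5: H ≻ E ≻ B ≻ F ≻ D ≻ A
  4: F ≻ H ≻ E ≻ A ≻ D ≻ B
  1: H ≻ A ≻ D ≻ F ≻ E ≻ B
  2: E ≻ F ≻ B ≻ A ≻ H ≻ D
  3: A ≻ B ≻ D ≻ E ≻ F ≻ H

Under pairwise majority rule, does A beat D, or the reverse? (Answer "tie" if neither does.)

A

Ballots ranking A above D: 4 + 1 + 2 + 3 = 10.
Ballots ranking D above A: 15 − 10 = 5.
A wins the head-to-head 10–5.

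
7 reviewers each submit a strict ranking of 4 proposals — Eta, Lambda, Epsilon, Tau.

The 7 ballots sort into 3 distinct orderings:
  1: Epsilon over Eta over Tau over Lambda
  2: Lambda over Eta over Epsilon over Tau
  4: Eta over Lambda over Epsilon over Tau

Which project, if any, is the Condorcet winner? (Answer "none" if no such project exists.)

Eta

Pairwise majorities:
Eta vs Lambda: Eta preferred on 1+4 = 5 ballots; Eta wins 5–2.
Eta–Epsilon: Eta 6–1.
Eta–Tau: Eta 7–0.
Lambda–Epsilon: Lambda 6–1.
Lambda vs Tau: 2+4 = 6 for Lambda, 1 for Tau — Lambda by 6–1.
Epsilon vs Tau: Epsilon, 7–0.
Eta beats each of Lambda, Epsilon, Tau — Eta is the Condorcet winner.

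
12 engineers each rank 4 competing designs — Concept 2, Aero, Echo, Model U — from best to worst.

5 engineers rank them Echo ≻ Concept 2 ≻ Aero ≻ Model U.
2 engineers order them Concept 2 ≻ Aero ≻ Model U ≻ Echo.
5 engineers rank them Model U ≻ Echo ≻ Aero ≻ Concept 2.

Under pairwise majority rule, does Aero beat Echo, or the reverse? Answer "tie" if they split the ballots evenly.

Echo

Ballots ranking Aero above Echo: 2.
Ballots ranking Echo above Aero: 12 − 2 = 10.
Echo wins the head-to-head 10–2.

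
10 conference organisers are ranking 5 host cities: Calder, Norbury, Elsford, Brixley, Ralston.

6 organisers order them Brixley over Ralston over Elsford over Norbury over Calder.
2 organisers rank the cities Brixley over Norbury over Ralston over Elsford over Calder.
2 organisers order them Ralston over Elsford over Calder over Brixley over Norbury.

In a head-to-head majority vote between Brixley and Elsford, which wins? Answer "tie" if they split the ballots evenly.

Brixley

Ballots ranking Brixley above Elsford: 6 + 2 = 8.
Ballots ranking Elsford above Brixley: 10 − 8 = 2.
Brixley wins the head-to-head 8–2.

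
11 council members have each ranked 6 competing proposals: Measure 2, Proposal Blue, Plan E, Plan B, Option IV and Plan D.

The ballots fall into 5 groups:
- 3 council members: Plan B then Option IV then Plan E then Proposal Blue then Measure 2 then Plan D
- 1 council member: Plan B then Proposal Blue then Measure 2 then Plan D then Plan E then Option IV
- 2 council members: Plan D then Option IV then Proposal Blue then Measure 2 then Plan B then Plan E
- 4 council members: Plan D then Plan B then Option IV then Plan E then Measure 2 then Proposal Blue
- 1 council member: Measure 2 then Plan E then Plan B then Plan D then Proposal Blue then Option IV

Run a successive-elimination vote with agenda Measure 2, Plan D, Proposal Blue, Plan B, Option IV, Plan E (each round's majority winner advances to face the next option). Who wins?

Plan D

Round 1: Measure 2 vs Plan D — 5–6, Plan D advances.
Round 2: Plan D vs Proposal Blue — 7–4, Plan D advances.
Round 3: Plan D vs Plan B — 6–5, Plan D advances.
Round 4: Plan D vs Option IV — 8–3, Plan D advances.
Round 5: Plan D vs Plan E — 7–4, Plan D advances.
The agenda winner is Plan D.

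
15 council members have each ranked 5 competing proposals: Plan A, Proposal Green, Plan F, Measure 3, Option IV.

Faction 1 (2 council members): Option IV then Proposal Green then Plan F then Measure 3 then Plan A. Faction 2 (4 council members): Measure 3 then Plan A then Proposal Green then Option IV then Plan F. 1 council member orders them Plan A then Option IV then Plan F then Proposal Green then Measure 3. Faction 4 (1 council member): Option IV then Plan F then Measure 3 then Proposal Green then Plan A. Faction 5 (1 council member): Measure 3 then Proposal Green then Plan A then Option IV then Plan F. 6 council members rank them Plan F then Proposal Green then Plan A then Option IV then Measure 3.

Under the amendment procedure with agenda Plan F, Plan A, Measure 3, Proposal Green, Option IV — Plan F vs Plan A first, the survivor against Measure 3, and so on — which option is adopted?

Round 1: Plan F vs Plan A — 9–6, Plan F advances.
Round 2: Plan F vs Measure 3 — 10–5, Plan F advances.
Round 3: Plan F vs Proposal Green — 8–7, Plan F advances.
Round 4: Plan F vs Option IV — 6–9, Option IV advances.
Option IV survives the agenda.

Option IV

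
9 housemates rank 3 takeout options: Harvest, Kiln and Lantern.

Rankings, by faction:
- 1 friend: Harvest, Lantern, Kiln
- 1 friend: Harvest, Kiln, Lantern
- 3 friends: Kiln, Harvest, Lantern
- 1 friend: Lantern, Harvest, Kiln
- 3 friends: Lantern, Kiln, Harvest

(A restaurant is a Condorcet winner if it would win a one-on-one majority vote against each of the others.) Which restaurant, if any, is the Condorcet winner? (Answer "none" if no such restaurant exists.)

Pairwise majorities:
Harvest vs Kiln: Harvest preferred on 1+1+1 = 3 ballots; Kiln wins 6–3.
Harvest vs Lantern: 1+1+3 = 5 for Harvest, 4 for Lantern — Harvest by 5–4.
Kiln–Lantern: Lantern 5–4.
Every restaurant loses at least once (Harvest loses to Kiln; Kiln loses to Lantern; Lantern loses to Harvest). The majority relation contains the cycle Harvest > Lantern > Kiln > Harvest, so there is no Condorcet winner.

none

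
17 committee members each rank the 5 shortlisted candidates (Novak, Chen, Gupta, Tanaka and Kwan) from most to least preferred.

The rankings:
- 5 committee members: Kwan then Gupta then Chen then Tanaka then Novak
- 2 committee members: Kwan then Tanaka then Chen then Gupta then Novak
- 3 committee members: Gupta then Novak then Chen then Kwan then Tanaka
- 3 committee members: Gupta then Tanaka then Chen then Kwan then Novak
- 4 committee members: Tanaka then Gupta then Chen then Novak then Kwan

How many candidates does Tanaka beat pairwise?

2

Tanaka against each rival (17 committee members):
Tanaka vs Novak: Tanaka preferred on 5+2+3+4 = 14 ballots; Tanaka wins 14–3.
Tanaka vs Chen: Tanaka wins 9–8.
Tanaka vs Gupta: 2+4 = 6 for Tanaka, 11 for Gupta — Gupta by 11–6.
Tanaka vs Kwan: Kwan wins 10–7.
Tanaka beats Novak, Chen; loses to Gupta, Kwan — 2 pairwise wins.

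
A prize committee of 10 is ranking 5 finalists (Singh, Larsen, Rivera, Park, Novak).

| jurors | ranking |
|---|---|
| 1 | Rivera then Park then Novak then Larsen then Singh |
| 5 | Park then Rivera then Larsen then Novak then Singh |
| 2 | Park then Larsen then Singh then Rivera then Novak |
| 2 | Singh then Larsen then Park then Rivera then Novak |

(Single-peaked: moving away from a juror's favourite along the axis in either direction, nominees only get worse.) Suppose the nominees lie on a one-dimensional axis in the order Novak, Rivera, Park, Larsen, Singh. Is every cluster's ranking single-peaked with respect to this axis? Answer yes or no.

Axis positions: Novak=1, Rivera=2, Park=3, Larsen=4, Singh=5.
Cluster 1 (peak Rivera at position 2): ranking walks positions 2-3-1-4-5, expanding outward from the peak — single-peaked.
Cluster 2 (peak Park at position 3): ranking walks positions 3-2-4-1-5, expanding outward from the peak — single-peaked.
Cluster 3 (peak Park at position 3): ranking walks positions 3-4-5-2-1, expanding outward from the peak — single-peaked.
Cluster 4 (peak Singh at position 5): ranking walks positions 5-4-3-2-1, expanding outward from the peak — single-peaked.
Every ranking is single-peaked on this axis.

yes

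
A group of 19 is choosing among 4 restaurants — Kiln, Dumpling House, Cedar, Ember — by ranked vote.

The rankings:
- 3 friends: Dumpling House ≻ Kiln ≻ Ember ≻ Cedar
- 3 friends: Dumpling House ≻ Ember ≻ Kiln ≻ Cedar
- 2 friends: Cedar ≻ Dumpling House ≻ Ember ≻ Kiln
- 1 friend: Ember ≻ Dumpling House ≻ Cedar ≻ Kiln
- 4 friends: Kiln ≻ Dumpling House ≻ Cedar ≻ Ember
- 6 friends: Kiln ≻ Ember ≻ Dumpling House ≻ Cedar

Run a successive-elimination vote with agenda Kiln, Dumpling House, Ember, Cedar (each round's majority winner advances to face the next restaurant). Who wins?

Kiln

Round 1: Kiln vs Dumpling House — 10–9, Kiln advances.
Round 2: Kiln vs Ember — 13–6, Kiln advances.
Round 3: Kiln vs Cedar — 16–3, Kiln advances.
The agenda winner is Kiln.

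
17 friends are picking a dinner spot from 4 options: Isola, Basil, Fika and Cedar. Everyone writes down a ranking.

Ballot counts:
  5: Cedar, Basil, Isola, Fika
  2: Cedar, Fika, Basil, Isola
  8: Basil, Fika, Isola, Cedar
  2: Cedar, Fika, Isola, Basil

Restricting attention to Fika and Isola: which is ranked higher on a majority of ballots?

Ballots ranking Fika above Isola: 2 + 8 + 2 = 12.
Ballots ranking Isola above Fika: 17 − 12 = 5.
Fika wins the head-to-head 12–5.

Fika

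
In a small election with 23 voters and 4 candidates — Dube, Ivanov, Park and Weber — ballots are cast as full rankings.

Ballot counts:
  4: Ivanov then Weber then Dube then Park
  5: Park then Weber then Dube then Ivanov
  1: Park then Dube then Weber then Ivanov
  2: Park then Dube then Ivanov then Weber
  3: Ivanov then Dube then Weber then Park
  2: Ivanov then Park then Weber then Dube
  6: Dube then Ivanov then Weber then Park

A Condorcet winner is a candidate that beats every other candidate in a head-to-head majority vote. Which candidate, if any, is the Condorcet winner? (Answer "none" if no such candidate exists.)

Dube

Head-to-head results (23 voters):
Dube vs Ivanov: Dube preferred on 5+1+2+6 = 14 ballots; Dube wins 14–9.
Dube vs Park: 13 to 10, Dube.
Dube vs Weber: 1+2+3+6 = 12 for Dube, 11 for Weber — Dube by 12–11.
Ivanov vs Park: Ivanov is ranked higher on 4+3+2+6 = 15 ballots, Park on 8. Ivanov wins 15–8.
Ivanov vs Weber: Ivanov is ranked higher on 4+2+3+2+6 = 17 ballots, Weber on 6. Ivanov wins 17–6.
Park vs Weber: Park is ranked higher on 5+1+2+2 = 10 ballots, Weber on 13. Weber wins 13–10.
Dube beats each of Ivanov, Park, Weber — Dube is the Condorcet winner.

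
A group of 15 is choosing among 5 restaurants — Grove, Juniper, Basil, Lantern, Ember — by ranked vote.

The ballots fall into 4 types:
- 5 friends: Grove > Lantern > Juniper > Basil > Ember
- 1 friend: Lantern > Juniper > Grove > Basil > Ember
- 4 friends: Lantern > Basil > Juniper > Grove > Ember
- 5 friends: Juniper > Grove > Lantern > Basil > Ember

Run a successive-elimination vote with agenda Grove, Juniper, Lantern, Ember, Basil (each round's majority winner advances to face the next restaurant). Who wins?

Round 1: Grove vs Juniper — 5–10, Juniper advances.
Round 2: Juniper vs Lantern — 5–10, Lantern advances.
Round 3: Lantern vs Ember — 15–0, Lantern advances.
Round 4: Lantern vs Basil — 15–0, Lantern advances.
The agenda winner is Lantern.

Lantern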